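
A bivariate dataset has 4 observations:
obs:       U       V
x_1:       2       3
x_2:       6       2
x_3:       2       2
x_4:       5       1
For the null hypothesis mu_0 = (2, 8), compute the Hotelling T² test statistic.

Step 1 — sample mean vector:
  mean(U) = (2 + 6 + 2 + 5) / 4 = 15/4 = 3.75
  mean(V) = (3 + 2 + 2 + 1) / 4 = 8/4 = 2
  x̄ = (3.75, 2),  deviation x̄ - mu_0 = (3.75, 2) - (2, 8) = (1.75, -6).

Step 2 — sample covariance matrix, S[i,j] = (1/(n-1)) · Σ_k (x_{k,i} - mean_i) · (x_{k,j} - mean_j), divisor n-1 = 3:
  S[U,U] = ((-1.75)·(-1.75) + (2.25)·(2.25) + (-1.75)·(-1.75) + (1.25)·(1.25)) / 3 = 12.75/3 = 4.25
  S[U,V] = ((-1.75)·(1) + (2.25)·(0) + (-1.75)·(0) + (1.25)·(-1)) / 3 = -3/3 = -1
  S[V,V] = ((1)·(1) + (0)·(0) + (0)·(0) + (-1)·(-1)) / 3 = 2/3 = 0.6667
  S = [[4.25, -1],
 [-1, 0.6667]].

Step 3 — invert S. det(S) = 4.25·0.6667 - (-1)² = 1.8333.
  S^{-1} = (1/det) · [[d, -b], [-b, a]] = [[0.3636, 0.5455],
 [0.5455, 2.3182]].

Step 4 — quadratic form (x̄ - mu_0)^T · S^{-1} · (x̄ - mu_0):
  S^{-1} · (x̄ - mu_0) = (-2.6364, -12.9545),
  (x̄ - mu_0)^T · [...] = (1.75)·(-2.6364) + (-6)·(-12.9545) = 73.1136.

Step 5 — scale by n: T² = 4 · 73.1136 = 292.4545.

T² ≈ 292.4545


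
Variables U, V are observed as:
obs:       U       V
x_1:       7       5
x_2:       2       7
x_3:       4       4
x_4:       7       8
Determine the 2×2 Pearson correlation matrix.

Step 1 — column means:
  mean(U) = (7 + 2 + 4 + 7) / 4 = 20/4 = 5
  mean(V) = (5 + 7 + 4 + 8) / 4 = 24/4 = 6

Step 2 — sample variances and covariances s[i,j] = (1/(n-1)) · Σ_k (x_{k,i} - mean_i) · (x_{k,j} - mean_j), with n-1 = 3:
  s[U,U] = ((2)·(2) + (-3)·(-3) + (-1)·(-1) + (2)·(2)) / 3 = 18/3 = 6
  s[U,V] = ((2)·(-1) + (-3)·(1) + (-1)·(-2) + (2)·(2)) / 3 = 1/3 = 0.3333
  s[V,V] = ((-1)·(-1) + (1)·(1) + (-2)·(-2) + (2)·(2)) / 3 = 10/3 = 3.3333
  Sample standard deviations s_i = √(s[i,i]):
  s(U) = √(6) = 2.4495
  s(V) = √(3.3333) = 1.8257

Step 3 — r_{ij} = s_{ij} / (s_i · s_j):
  r[U,U] = 1 (diagonal).
  r[U,V] = 0.3333 / (2.4495 · 1.8257) = 0.3333 / 4.4721 = 0.0745
  r[V,V] = 1 (diagonal).

R is symmetric with unit diagonal. Assembling:

R = [[1, 0.0745],
 [0.0745, 1]]


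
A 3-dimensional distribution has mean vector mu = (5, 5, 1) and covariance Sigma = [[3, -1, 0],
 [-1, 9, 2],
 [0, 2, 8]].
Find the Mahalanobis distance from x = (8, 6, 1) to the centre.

Step 1 — centre the observation: (x - mu) = (3, 1, 0).

Step 2 — invert Sigma (cofactor / det for 3×3, or solve directly):
  Sigma^{-1} = [[0.3469, 0.0408, -0.0102],
 [0.0408, 0.1224, -0.0306],
 [-0.0102, -0.0306, 0.1327]].

Step 3 — form the quadratic (x - mu)^T · Sigma^{-1} · (x - mu):
  Sigma^{-1} · (x - mu) = (1.0816, 0.2449, -0.0612).
  (x - mu)^T · [Sigma^{-1} · (x - mu)] = (3)·(1.0816) + (1)·(0.2449) + (0)·(-0.0612) = 3.4898.

Step 4 — take square root: d = √(3.4898) ≈ 1.8681.

d(x, mu) = √(3.4898) ≈ 1.8681


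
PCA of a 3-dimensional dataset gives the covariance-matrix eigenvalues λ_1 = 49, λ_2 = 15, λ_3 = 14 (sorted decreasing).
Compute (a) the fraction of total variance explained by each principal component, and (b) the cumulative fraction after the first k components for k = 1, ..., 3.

Step 1 — total variance = trace(Sigma) = Σ λ_i = 49 + 15 + 14 = 78.

Step 2 — fraction explained by component i = λ_i / Σ λ:
  PC1: 49/78 = 0.6282
  PC2: 15/78 = 0.1923
  PC3: 14/78 = 0.1795

Step 3 — cumulative fraction after k components = (λ_1 + ... + λ_k) / Σ λ:
  k = 1: 49/78 = 0.6282
  k = 2: (49 + 15)/78 = 64/78 = 0.8205
  k = 3: (49 + 15 + 14)/78 = 78/78 = 1

Summary (fraction, with percent):

explained: PC1 0.6282 (62.82%), PC2 0.1923 (19.23%), PC3 0.1795 (17.95%);  cumulative: 0.6282, 0.8205, 1


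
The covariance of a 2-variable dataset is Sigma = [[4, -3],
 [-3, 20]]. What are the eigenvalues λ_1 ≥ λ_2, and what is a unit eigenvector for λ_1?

Step 1 — characteristic polynomial of 2×2 Sigma:
  det(Sigma - λI) = λ² - trace · λ + det = 0.
  trace = 4 + 20 = 24, det = 4·20 - (-3)² = 71.
Step 2 — discriminant:
  Δ = trace² - 4·det = 576 - 284 = 292.
Step 3 — eigenvalues:
  λ = (trace ± √Δ)/2 = (24 ± 17.088)/2,
  λ_1 = 20.544,  λ_2 = 3.456.

Step 4 — unit eigenvector for λ_1: solve (Sigma - λ_1 I)v = 0. First row:
  (4 - 20.544)·v_x + (-3)·v_y = 0, i.e. (-16.544)·v_x + (-3)·v_y = 0,
  so v ∝ (b, λ_1 - a) = (-3, 16.544); multiply by -1 so the first entry is positive: u = (3, -16.544).
  ||u|| = √((3)² + (-16.544)²) = √(282.7041) ≈ 16.8138,
  v_1 = u/||u|| ≈ (0.1784, -0.984) (||v_1|| = 1).

λ_1 = 20.544,  λ_2 = 3.456;  v_1 ≈ (0.1784, -0.984)


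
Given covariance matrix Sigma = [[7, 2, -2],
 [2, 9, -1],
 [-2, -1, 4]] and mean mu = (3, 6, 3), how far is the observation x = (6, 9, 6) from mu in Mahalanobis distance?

Step 1 — centre the observation: (x - mu) = (3, 3, 3).

Step 2 — invert Sigma (cofactor / det for 3×3, or solve directly):
  Sigma^{-1} = [[0.1741, -0.0299, 0.0796],
 [-0.0299, 0.1194, 0.0149],
 [0.0796, 0.0149, 0.2935]].

Step 3 — form the quadratic (x - mu)^T · Sigma^{-1} · (x - mu):
  Sigma^{-1} · (x - mu) = (0.6716, 0.3134, 1.1642).
  (x - mu)^T · [Sigma^{-1} · (x - mu)] = (3)·(0.6716) + (3)·(0.3134) + (3)·(1.1642) = 6.4478.

Step 4 — take square root: d = √(6.4478) ≈ 2.5392.

d(x, mu) = √(6.4478) ≈ 2.5392


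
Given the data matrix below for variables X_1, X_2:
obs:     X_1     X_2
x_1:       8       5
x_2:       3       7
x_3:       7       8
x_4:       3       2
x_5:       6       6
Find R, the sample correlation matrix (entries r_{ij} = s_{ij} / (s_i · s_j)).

Step 1 — column means:
  mean(X_1) = (8 + 3 + 7 + 3 + 6) / 5 = 27/5 = 5.4
  mean(X_2) = (5 + 7 + 8 + 2 + 6) / 5 = 28/5 = 5.6

Step 2 — sample variances and covariances s[i,j] = (1/(n-1)) · Σ_k (x_{k,i} - mean_i) · (x_{k,j} - mean_j), with n-1 = 4:
  s[X_1,X_1] = ((2.6)·(2.6) + (-2.4)·(-2.4) + (1.6)·(1.6) + (-2.4)·(-2.4) + (0.6)·(0.6)) / 4 = 21.2/4 = 5.3
  s[X_1,X_2] = ((2.6)·(-0.6) + (-2.4)·(1.4) + (1.6)·(2.4) + (-2.4)·(-3.6) + (0.6)·(0.4)) / 4 = 7.8/4 = 1.95
  s[X_2,X_2] = ((-0.6)·(-0.6) + (1.4)·(1.4) + (2.4)·(2.4) + (-3.6)·(-3.6) + (0.4)·(0.4)) / 4 = 21.2/4 = 5.3
  Sample standard deviations s_i = √(s[i,i]):
  s(X_1) = √(5.3) = 2.3022
  s(X_2) = √(5.3) = 2.3022

Step 3 — r_{ij} = s_{ij} / (s_i · s_j):
  r[X_1,X_1] = 1 (diagonal).
  r[X_1,X_2] = 1.95 / (2.3022 · 2.3022) = 1.95 / 5.3 = 0.3679
  r[X_2,X_2] = 1 (diagonal).

R is symmetric with unit diagonal. Assembling:

R = [[1, 0.3679],
 [0.3679, 1]]


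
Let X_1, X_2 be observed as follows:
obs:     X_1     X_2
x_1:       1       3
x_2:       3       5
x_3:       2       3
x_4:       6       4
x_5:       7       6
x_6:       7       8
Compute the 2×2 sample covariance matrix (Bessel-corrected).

Step 1 — column means:
  mean(X_1) = (1 + 3 + 2 + 6 + 7 + 7) / 6 = 26/6 = 4.3333
  mean(X_2) = (3 + 5 + 3 + 4 + 6 + 8) / 6 = 29/6 = 4.8333

Step 2 — sample covariance S[i,j] = (1/(n-1)) · Σ_k (x_{k,i} - mean_i) · (x_{k,j} - mean_j), with n-1 = 5.
  S[X_1,X_1] = ((-3.3333)·(-3.3333) + (-1.3333)·(-1.3333) + (-2.3333)·(-2.3333) + (1.6667)·(1.6667) + (2.6667)·(2.6667) + (2.6667)·(2.6667)) / 5 = 35.3333/5 = 7.0667
  S[X_1,X_2] = ((-3.3333)·(-1.8333) + (-1.3333)·(0.1667) + (-2.3333)·(-1.8333) + (1.6667)·(-0.8333) + (2.6667)·(1.1667) + (2.6667)·(3.1667)) / 5 = 20.3333/5 = 4.0667
  S[X_2,X_2] = ((-1.8333)·(-1.8333) + (0.1667)·(0.1667) + (-1.8333)·(-1.8333) + (-0.8333)·(-0.8333) + (1.1667)·(1.1667) + (3.1667)·(3.1667)) / 5 = 18.8333/5 = 3.7667

S is symmetric (S[j,i] = S[i,j]). Assembling:

S = [[7.0667, 4.0667],
 [4.0667, 3.7667]]


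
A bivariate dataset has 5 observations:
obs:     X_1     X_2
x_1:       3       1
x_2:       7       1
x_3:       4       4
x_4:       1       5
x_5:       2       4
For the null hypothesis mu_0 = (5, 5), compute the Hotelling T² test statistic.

Step 1 — sample mean vector:
  mean(X_1) = (3 + 7 + 4 + 1 + 2) / 5 = 17/5 = 3.4
  mean(X_2) = (1 + 1 + 4 + 5 + 4) / 5 = 15/5 = 3
  x̄ = (3.4, 3),  deviation x̄ - mu_0 = (3.4, 3) - (5, 5) = (-1.6, -2).

Step 2 — sample covariance matrix, S[i,j] = (1/(n-1)) · Σ_k (x_{k,i} - mean_i) · (x_{k,j} - mean_j), divisor n-1 = 4:
  S[X_1,X_1] = ((-0.4)·(-0.4) + (3.6)·(3.6) + (0.6)·(0.6) + (-2.4)·(-2.4) + (-1.4)·(-1.4)) / 4 = 21.2/4 = 5.3
  S[X_1,X_2] = ((-0.4)·(-2) + (3.6)·(-2) + (0.6)·(1) + (-2.4)·(2) + (-1.4)·(1)) / 4 = -12/4 = -3
  S[X_2,X_2] = ((-2)·(-2) + (-2)·(-2) + (1)·(1) + (2)·(2) + (1)·(1)) / 4 = 14/4 = 3.5
  S = [[5.3, -3],
 [-3, 3.5]].

Step 3 — invert S. det(S) = 5.3·3.5 - (-3)² = 9.55.
  S^{-1} = (1/det) · [[d, -b], [-b, a]] = [[0.3665, 0.3141],
 [0.3141, 0.555]].

Step 4 — quadratic form (x̄ - mu_0)^T · S^{-1} · (x̄ - mu_0):
  S^{-1} · (x̄ - mu_0) = (-1.2147, -1.6126),
  (x̄ - mu_0)^T · [...] = (-1.6)·(-1.2147) + (-2)·(-1.6126) = 5.1686.

Step 5 — scale by n: T² = 5 · 5.1686 = 25.8429.

T² ≈ 25.8429


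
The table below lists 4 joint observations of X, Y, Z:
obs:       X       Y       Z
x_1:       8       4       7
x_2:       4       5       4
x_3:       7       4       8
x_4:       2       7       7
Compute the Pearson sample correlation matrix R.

Step 1 — column means:
  mean(X) = (8 + 4 + 7 + 2) / 4 = 21/4 = 5.25
  mean(Y) = (4 + 5 + 4 + 7) / 4 = 20/4 = 5
  mean(Z) = (7 + 4 + 8 + 7) / 4 = 26/4 = 6.5

Step 2 — sample variances and covariances s[i,j] = (1/(n-1)) · Σ_k (x_{k,i} - mean_i) · (x_{k,j} - mean_j), with n-1 = 3:
  s[X,X] = ((2.75)·(2.75) + (-1.25)·(-1.25) + (1.75)·(1.75) + (-3.25)·(-3.25)) / 3 = 22.75/3 = 7.5833
  s[X,Y] = ((2.75)·(-1) + (-1.25)·(0) + (1.75)·(-1) + (-3.25)·(2)) / 3 = -11/3 = -3.6667
  s[X,Z] = ((2.75)·(0.5) + (-1.25)·(-2.5) + (1.75)·(1.5) + (-3.25)·(0.5)) / 3 = 5.5/3 = 1.8333
  s[Y,Y] = ((-1)·(-1) + (0)·(0) + (-1)·(-1) + (2)·(2)) / 3 = 6/3 = 2
  s[Y,Z] = ((-1)·(0.5) + (0)·(-2.5) + (-1)·(1.5) + (2)·(0.5)) / 3 = -1/3 = -0.3333
  s[Z,Z] = ((0.5)·(0.5) + (-2.5)·(-2.5) + (1.5)·(1.5) + (0.5)·(0.5)) / 3 = 9/3 = 3
  Sample standard deviations s_i = √(s[i,i]):
  s(X) = √(7.5833) = 2.7538
  s(Y) = √(2) = 1.4142
  s(Z) = √(3) = 1.7321

Step 3 — r_{ij} = s_{ij} / (s_i · s_j):
  r[X,X] = 1 (diagonal).
  r[X,Y] = -3.6667 / (2.7538 · 1.4142) = -3.6667 / 3.8944 = -0.9415
  r[X,Z] = 1.8333 / (2.7538 · 1.7321) = 1.8333 / 4.7697 = 0.3844
  r[Y,Y] = 1 (diagonal).
  r[Y,Z] = -0.3333 / (1.4142 · 1.7321) = -0.3333 / 2.4495 = -0.1361
  r[Z,Z] = 1 (diagonal).

R is symmetric with unit diagonal. Assembling:

R = [[1, -0.9415, 0.3844],
 [-0.9415, 1, -0.1361],
 [0.3844, -0.1361, 1]]


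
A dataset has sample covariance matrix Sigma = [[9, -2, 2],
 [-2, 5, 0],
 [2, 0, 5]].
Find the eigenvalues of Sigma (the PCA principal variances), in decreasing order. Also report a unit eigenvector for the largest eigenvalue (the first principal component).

Step 1 — characteristic polynomial p(λ) = det(λI - Sigma) = λ³ - tr·λ² + c_1·λ - det, where tr = trace, c_1 = sum of the principal 2×2 minors, det = det(Sigma):
  tr = 9 + 5 + 5 = 19,
  c_1 = (9·5 - (-2)²) + (9·5 - (2)²) + (5·5 - (0)²) = 41 + 41 + 25 = 107,
  det = 9·(5·5 - (0)²) - (-2)·((-2)·5 - (0)·(2)) + (2)·((-2)·(0) - 5·(2)) = 9·(25) - (-2)·(-10) + (2)·(-10) = 185.
  So p(λ) = λ³ - 19λ² + 107λ - 185.
Step 2 — look for an integer root (rational root theorem: any rational root is an integer divisor of 185). Testing λ = 5:
  p(5) = 125 - 475 + 535 - 185 = 0  ✓
  Dividing out (λ - 5): p(λ) = (λ - 5)(λ² - 14λ + 37).
Step 3 — remaining eigenvalues from the quadratic λ² - 14λ + 37 = 0:
  Δ = 14² - 4·37 = 196 - 148 = 48,  λ = (14 ± √48)/2 = (14 ± 6.9282)/2 ≈ 10.4641 or 3.5359.
  Sorted: λ_1 = 10.4641,  λ_2 = 5,  λ_3 = 3.5359  (check: sum = 19 = tr ✓).

Step 4 — unit eigenvector for λ_1 ≈ 10.4641: v spans the null space of (Sigma - λ_1 I), whose rows are
  r_1 = (-1.4641, -2, 2),  r_2 = (-2, -5.4641, 0),  r_3 = (2, 0, -5.4641).
  v is orthogonal to every row, so take v ∝ r_1 × r_2 = ((-2)·(0) - (2)·(-5.4641), (2)·(-2) - (-1.4641)·(0), (-1.4641)·(-5.4641) - (-2)·(-2)) ≈ (10.9282, -4, 4).
  Let u = (10.9282, -4, 4).
  ||u|| = √((10.9282)² + (-4)² + (4)²) = √(151.4256) ≈ 12.3055,  v_1 = u/||u|| ≈ (0.8881, -0.3251, 0.3251) (||v_1|| = 1).

λ_1 = 10.4641,  λ_2 = 5,  λ_3 = 3.5359;  v_1 ≈ (0.8881, -0.3251, 0.3251)


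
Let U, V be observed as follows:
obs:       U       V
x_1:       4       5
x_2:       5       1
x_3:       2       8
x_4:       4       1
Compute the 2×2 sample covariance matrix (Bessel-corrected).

Step 1 — column means:
  mean(U) = (4 + 5 + 2 + 4) / 4 = 15/4 = 3.75
  mean(V) = (5 + 1 + 8 + 1) / 4 = 15/4 = 3.75

Step 2 — sample covariance S[i,j] = (1/(n-1)) · Σ_k (x_{k,i} - mean_i) · (x_{k,j} - mean_j), with n-1 = 3.
  S[U,U] = ((0.25)·(0.25) + (1.25)·(1.25) + (-1.75)·(-1.75) + (0.25)·(0.25)) / 3 = 4.75/3 = 1.5833
  S[U,V] = ((0.25)·(1.25) + (1.25)·(-2.75) + (-1.75)·(4.25) + (0.25)·(-2.75)) / 3 = -11.25/3 = -3.75
  S[V,V] = ((1.25)·(1.25) + (-2.75)·(-2.75) + (4.25)·(4.25) + (-2.75)·(-2.75)) / 3 = 34.75/3 = 11.5833

S is symmetric (S[j,i] = S[i,j]). Assembling:

S = [[1.5833, -3.75],
 [-3.75, 11.5833]]


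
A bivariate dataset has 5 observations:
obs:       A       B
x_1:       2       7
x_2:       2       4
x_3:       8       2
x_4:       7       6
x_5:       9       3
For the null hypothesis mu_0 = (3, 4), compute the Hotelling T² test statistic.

Step 1 — sample mean vector:
  mean(A) = (2 + 2 + 8 + 7 + 9) / 5 = 28/5 = 5.6
  mean(B) = (7 + 4 + 2 + 6 + 3) / 5 = 22/5 = 4.4
  x̄ = (5.6, 4.4),  deviation x̄ - mu_0 = (5.6, 4.4) - (3, 4) = (2.6, 0.4).

Step 2 — sample covariance matrix, S[i,j] = (1/(n-1)) · Σ_k (x_{k,i} - mean_i) · (x_{k,j} - mean_j), divisor n-1 = 4:
  S[A,A] = ((-3.6)·(-3.6) + (-3.6)·(-3.6) + (2.4)·(2.4) + (1.4)·(1.4) + (3.4)·(3.4)) / 4 = 45.2/4 = 11.3
  S[A,B] = ((-3.6)·(2.6) + (-3.6)·(-0.4) + (2.4)·(-2.4) + (1.4)·(1.6) + (3.4)·(-1.4)) / 4 = -16.2/4 = -4.05
  S[B,B] = ((2.6)·(2.6) + (-0.4)·(-0.4) + (-2.4)·(-2.4) + (1.6)·(1.6) + (-1.4)·(-1.4)) / 4 = 17.2/4 = 4.3
  S = [[11.3, -4.05],
 [-4.05, 4.3]].

Step 3 — invert S. det(S) = 11.3·4.3 - (-4.05)² = 32.1875.
  S^{-1} = (1/det) · [[d, -b], [-b, a]] = [[0.1336, 0.1258],
 [0.1258, 0.3511]].

Step 4 — quadratic form (x̄ - mu_0)^T · S^{-1} · (x̄ - mu_0):
  S^{-1} · (x̄ - mu_0) = (0.3977, 0.4676),
  (x̄ - mu_0)^T · [...] = (2.6)·(0.3977) + (0.4)·(0.4676) = 1.221.

Step 5 — scale by n: T² = 5 · 1.221 = 6.1049.

T² ≈ 6.1049


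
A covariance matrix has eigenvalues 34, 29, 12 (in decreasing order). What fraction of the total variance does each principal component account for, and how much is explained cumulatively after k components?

Step 1 — total variance = trace(Sigma) = Σ λ_i = 34 + 29 + 12 = 75.

Step 2 — fraction explained by component i = λ_i / Σ λ:
  PC1: 34/75 = 0.4533
  PC2: 29/75 = 0.3867
  PC3: 12/75 = 0.16

Step 3 — cumulative fraction after k components = (λ_1 + ... + λ_k) / Σ λ:
  k = 1: 34/75 = 0.4533
  k = 2: (34 + 29)/75 = 63/75 = 0.84
  k = 3: (34 + 29 + 12)/75 = 75/75 = 1

Summary (fraction, with percent):

explained: PC1 0.4533 (45.33%), PC2 0.3867 (38.67%), PC3 0.16 (16%);  cumulative: 0.4533, 0.84, 1


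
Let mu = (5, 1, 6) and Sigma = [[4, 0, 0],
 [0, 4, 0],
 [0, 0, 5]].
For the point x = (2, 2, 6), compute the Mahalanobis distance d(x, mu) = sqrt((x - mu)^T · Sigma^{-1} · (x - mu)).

Step 1 — centre the observation: (x - mu) = (-3, 1, 0).

Step 2 — invert Sigma (cofactor / det for 3×3, or solve directly):
  Sigma^{-1} = [[0.25, 0, 0],
 [0, 0.25, 0],
 [0, 0, 0.2]].

Step 3 — form the quadratic (x - mu)^T · Sigma^{-1} · (x - mu):
  Sigma^{-1} · (x - mu) = (-0.75, 0.25, 0).
  (x - mu)^T · [Sigma^{-1} · (x - mu)] = (-3)·(-0.75) + (1)·(0.25) + (0)·(0) = 2.5.

Step 4 — take square root: d = √(2.5) ≈ 1.5811.

d(x, mu) = √(2.5) ≈ 1.5811


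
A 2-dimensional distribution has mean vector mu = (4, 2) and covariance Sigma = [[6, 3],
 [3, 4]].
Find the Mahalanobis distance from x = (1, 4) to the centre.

Step 1 — centre the observation: (x - mu) = (-3, 2).

Step 2 — invert Sigma. det(Sigma) = 6·4 - (3)² = 15.
  Sigma^{-1} = (1/det) · [[d, -b], [-b, a]] = [[0.2667, -0.2],
 [-0.2, 0.4]].

Step 3 — form the quadratic (x - mu)^T · Sigma^{-1} · (x - mu):
  Sigma^{-1} · (x - mu) = (-1.2, 1.4).
  (x - mu)^T · [Sigma^{-1} · (x - mu)] = (-3)·(-1.2) + (2)·(1.4) = 6.4.

Step 4 — take square root: d = √(6.4) ≈ 2.5298.

d(x, mu) = √(6.4) ≈ 2.5298


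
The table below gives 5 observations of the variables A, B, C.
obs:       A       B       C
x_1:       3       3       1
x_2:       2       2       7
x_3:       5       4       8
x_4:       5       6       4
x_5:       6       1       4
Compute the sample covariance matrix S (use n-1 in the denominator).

Step 1 — column means:
  mean(A) = (3 + 2 + 5 + 5 + 6) / 5 = 21/5 = 4.2
  mean(B) = (3 + 2 + 4 + 6 + 1) / 5 = 16/5 = 3.2
  mean(C) = (1 + 7 + 8 + 4 + 4) / 5 = 24/5 = 4.8

Step 2 — sample covariance S[i,j] = (1/(n-1)) · Σ_k (x_{k,i} - mean_i) · (x_{k,j} - mean_j), with n-1 = 4.
  S[A,A] = ((-1.2)·(-1.2) + (-2.2)·(-2.2) + (0.8)·(0.8) + (0.8)·(0.8) + (1.8)·(1.8)) / 4 = 10.8/4 = 2.7
  S[A,B] = ((-1.2)·(-0.2) + (-2.2)·(-1.2) + (0.8)·(0.8) + (0.8)·(2.8) + (1.8)·(-2.2)) / 4 = 1.8/4 = 0.45
  S[A,C] = ((-1.2)·(-3.8) + (-2.2)·(2.2) + (0.8)·(3.2) + (0.8)·(-0.8) + (1.8)·(-0.8)) / 4 = 0.2/4 = 0.05
  S[B,B] = ((-0.2)·(-0.2) + (-1.2)·(-1.2) + (0.8)·(0.8) + (2.8)·(2.8) + (-2.2)·(-2.2)) / 4 = 14.8/4 = 3.7
  S[B,C] = ((-0.2)·(-3.8) + (-1.2)·(2.2) + (0.8)·(3.2) + (2.8)·(-0.8) + (-2.2)·(-0.8)) / 4 = 0.2/4 = 0.05
  S[C,C] = ((-3.8)·(-3.8) + (2.2)·(2.2) + (3.2)·(3.2) + (-0.8)·(-0.8) + (-0.8)·(-0.8)) / 4 = 30.8/4 = 7.7

S is symmetric (S[j,i] = S[i,j]). Assembling:

S = [[2.7, 0.45, 0.05],
 [0.45, 3.7, 0.05],
 [0.05, 0.05, 7.7]]


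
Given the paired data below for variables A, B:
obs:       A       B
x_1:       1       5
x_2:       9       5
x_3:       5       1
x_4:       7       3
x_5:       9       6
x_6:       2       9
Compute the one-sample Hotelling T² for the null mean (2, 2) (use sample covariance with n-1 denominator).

Step 1 — sample mean vector:
  mean(A) = (1 + 9 + 5 + 7 + 9 + 2) / 6 = 33/6 = 5.5
  mean(B) = (5 + 5 + 1 + 3 + 6 + 9) / 6 = 29/6 = 4.8333
  x̄ = (5.5, 4.8333),  deviation x̄ - mu_0 = (5.5, 4.8333) - (2, 2) = (3.5, 2.8333).

Step 2 — sample covariance matrix, S[i,j] = (1/(n-1)) · Σ_k (x_{k,i} - mean_i) · (x_{k,j} - mean_j), divisor n-1 = 5:
  S[A,A] = ((-4.5)·(-4.5) + (3.5)·(3.5) + (-0.5)·(-0.5) + (1.5)·(1.5) + (3.5)·(3.5) + (-3.5)·(-3.5)) / 5 = 59.5/5 = 11.9
  S[A,B] = ((-4.5)·(0.1667) + (3.5)·(0.1667) + (-0.5)·(-3.8333) + (1.5)·(-1.8333) + (3.5)·(1.1667) + (-3.5)·(4.1667)) / 5 = -11.5/5 = -2.3
  S[B,B] = ((0.1667)·(0.1667) + (0.1667)·(0.1667) + (-3.8333)·(-3.8333) + (-1.8333)·(-1.8333) + (1.1667)·(1.1667) + (4.1667)·(4.1667)) / 5 = 36.8333/5 = 7.3667
  S = [[11.9, -2.3],
 [-2.3, 7.3667]].

Step 3 — invert S. det(S) = 11.9·7.3667 - (-2.3)² = 82.3733.
  S^{-1} = (1/det) · [[d, -b], [-b, a]] = [[0.0894, 0.0279],
 [0.0279, 0.1445]].

Step 4 — quadratic form (x̄ - mu_0)^T · S^{-1} · (x̄ - mu_0):
  S^{-1} · (x̄ - mu_0) = (0.3921, 0.507),
  (x̄ - mu_0)^T · [...] = (3.5)·(0.3921) + (2.8333)·(0.507) = 2.809.

Step 5 — scale by n: T² = 6 · 2.809 = 16.8542.

T² ≈ 16.8542


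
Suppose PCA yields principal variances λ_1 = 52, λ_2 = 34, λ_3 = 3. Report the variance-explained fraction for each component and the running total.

Step 1 — total variance = trace(Sigma) = Σ λ_i = 52 + 34 + 3 = 89.

Step 2 — fraction explained by component i = λ_i / Σ λ:
  PC1: 52/89 = 0.5843
  PC2: 34/89 = 0.382
  PC3: 3/89 = 0.0337

Step 3 — cumulative fraction after k components = (λ_1 + ... + λ_k) / Σ λ:
  k = 1: 52/89 = 0.5843
  k = 2: (52 + 34)/89 = 86/89 = 0.9663
  k = 3: (52 + 34 + 3)/89 = 89/89 = 1

Summary (fraction, with percent):

explained: PC1 0.5843 (58.43%), PC2 0.382 (38.2%), PC3 0.0337 (3.37%);  cumulative: 0.5843, 0.9663, 1


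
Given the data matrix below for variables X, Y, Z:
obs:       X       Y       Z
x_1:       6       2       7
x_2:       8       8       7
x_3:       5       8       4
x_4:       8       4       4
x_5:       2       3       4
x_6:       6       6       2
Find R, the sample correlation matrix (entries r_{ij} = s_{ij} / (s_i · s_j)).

Step 1 — column means:
  mean(X) = (6 + 8 + 5 + 8 + 2 + 6) / 6 = 35/6 = 5.8333
  mean(Y) = (2 + 8 + 8 + 4 + 3 + 6) / 6 = 31/6 = 5.1667
  mean(Z) = (7 + 7 + 4 + 4 + 4 + 2) / 6 = 28/6 = 4.6667

Step 2 — sample variances and covariances s[i,j] = (1/(n-1)) · Σ_k (x_{k,i} - mean_i) · (x_{k,j} - mean_j), with n-1 = 5:
  s[X,X] = ((0.1667)·(0.1667) + (2.1667)·(2.1667) + (-0.8333)·(-0.8333) + (2.1667)·(2.1667) + (-3.8333)·(-3.8333) + (0.1667)·(0.1667)) / 5 = 24.8333/5 = 4.9667
  s[X,Y] = ((0.1667)·(-3.1667) + (2.1667)·(2.8333) + (-0.8333)·(2.8333) + (2.1667)·(-1.1667) + (-3.8333)·(-2.1667) + (0.1667)·(0.8333)) / 5 = 9.1667/5 = 1.8333
  s[X,Z] = ((0.1667)·(2.3333) + (2.1667)·(2.3333) + (-0.8333)·(-0.6667) + (2.1667)·(-0.6667) + (-3.8333)·(-0.6667) + (0.1667)·(-2.6667)) / 5 = 6.6667/5 = 1.3333
  s[Y,Y] = ((-3.1667)·(-3.1667) + (2.8333)·(2.8333) + (2.8333)·(2.8333) + (-1.1667)·(-1.1667) + (-2.1667)·(-2.1667) + (0.8333)·(0.8333)) / 5 = 32.8333/5 = 6.5667
  s[Y,Z] = ((-3.1667)·(2.3333) + (2.8333)·(2.3333) + (2.8333)·(-0.6667) + (-1.1667)·(-0.6667) + (-2.1667)·(-0.6667) + (0.8333)·(-2.6667)) / 5 = -2.6667/5 = -0.5333
  s[Z,Z] = ((2.3333)·(2.3333) + (2.3333)·(2.3333) + (-0.6667)·(-0.6667) + (-0.6667)·(-0.6667) + (-0.6667)·(-0.6667) + (-2.6667)·(-2.6667)) / 5 = 19.3333/5 = 3.8667
  Sample standard deviations s_i = √(s[i,i]):
  s(X) = √(4.9667) = 2.2286
  s(Y) = √(6.5667) = 2.5626
  s(Z) = √(3.8667) = 1.9664

Step 3 — r_{ij} = s_{ij} / (s_i · s_j):
  r[X,X] = 1 (diagonal).
  r[X,Y] = 1.8333 / (2.2286 · 2.5626) = 1.8333 / 5.7109 = 0.321
  r[X,Z] = 1.3333 / (2.2286 · 1.9664) = 1.3333 / 4.3823 = 0.3043
  r[Y,Y] = 1 (diagonal).
  r[Y,Z] = -0.5333 / (2.5626 · 1.9664) = -0.5333 / 5.039 = -0.1058
  r[Z,Z] = 1 (diagonal).

R is symmetric with unit diagonal. Assembling:

R = [[1, 0.321, 0.3043],
 [0.321, 1, -0.1058],
 [0.3043, -0.1058, 1]]


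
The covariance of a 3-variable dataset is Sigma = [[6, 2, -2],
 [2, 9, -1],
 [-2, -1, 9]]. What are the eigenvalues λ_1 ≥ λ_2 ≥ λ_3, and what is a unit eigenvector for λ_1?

Step 1 — characteristic polynomial p(λ) = det(λI - Sigma) = λ³ - tr·λ² + c_1·λ - det, where tr = trace, c_1 = sum of the principal 2×2 minors, det = det(Sigma):
  tr = 6 + 9 + 9 = 24,
  c_1 = (6·9 - (2)²) + (6·9 - (-2)²) + (9·9 - (-1)²) = 50 + 50 + 80 = 180,
  det = 6·(9·9 - (-1)²) - (2)·((2)·9 - (-1)·(-2)) + (-2)·((2)·(-1) - 9·(-2)) = 6·(80) - (2)·(16) + (-2)·(16) = 416.
  So p(λ) = λ³ - 24λ² + 180λ - 416.
Step 2 — look for an integer root (rational root theorem: any rational root is an integer divisor of 416). Testing λ = 8:
  p(8) = 512 - 1536 + 1440 - 416 = 0  ✓
  Dividing out (λ - 8): p(λ) = (λ - 8)(λ² - 16λ + 52).
Step 3 — remaining eigenvalues from the quadratic λ² - 16λ + 52 = 0:
  Δ = 16² - 4·52 = 256 - 208 = 48,  λ = (16 ± √48)/2 = (16 ± 6.9282)/2 ≈ 11.4641 or 4.5359.
  Sorted: λ_1 = 11.4641,  λ_2 = 8,  λ_3 = 4.5359  (check: sum = 24 = tr ✓).

Step 4 — unit eigenvector for λ_1 ≈ 11.4641: v spans the null space of (Sigma - λ_1 I), whose rows are
  r_1 = (-5.4641, 2, -2),  r_2 = (2, -2.4641, -1),  r_3 = (-2, -1, -2.4641).
  v is orthogonal to every row, so take v ∝ r_1 × r_2 = ((2)·(-1) - (-2)·(-2.4641), (-2)·(2) - (-5.4641)·(-1), (-5.4641)·(-2.4641) - (2)·(2)) ≈ (-6.9282, -9.4641, 9.4641).
  Rescale (multiply by -1 so the first nonzero entry is positive): u = (6.9282, 9.4641, -9.4641).
  ||u|| = √((6.9282)² + (9.4641)² + (-9.4641)²) = √(227.1384) ≈ 15.0711,  v_1 = u/||u|| ≈ (0.4597, 0.628, -0.628) (||v_1|| = 1).

λ_1 = 11.4641,  λ_2 = 8,  λ_3 = 4.5359;  v_1 ≈ (0.4597, 0.628, -0.628)


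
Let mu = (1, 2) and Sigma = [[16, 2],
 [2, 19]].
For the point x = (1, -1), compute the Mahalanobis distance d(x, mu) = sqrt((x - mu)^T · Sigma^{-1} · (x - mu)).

Step 1 — centre the observation: (x - mu) = (0, -3).

Step 2 — invert Sigma. det(Sigma) = 16·19 - (2)² = 300.
  Sigma^{-1} = (1/det) · [[d, -b], [-b, a]] = [[0.0633, -0.0067],
 [-0.0067, 0.0533]].

Step 3 — form the quadratic (x - mu)^T · Sigma^{-1} · (x - mu):
  Sigma^{-1} · (x - mu) = (0.02, -0.16).
  (x - mu)^T · [Sigma^{-1} · (x - mu)] = (0)·(0.02) + (-3)·(-0.16) = 0.48.

Step 4 — take square root: d = √(0.48) ≈ 0.6928.

d(x, mu) = √(0.48) ≈ 0.6928


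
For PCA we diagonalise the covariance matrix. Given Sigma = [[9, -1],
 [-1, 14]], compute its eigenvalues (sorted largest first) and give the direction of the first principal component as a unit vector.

Step 1 — characteristic polynomial of 2×2 Sigma:
  det(Sigma - λI) = λ² - trace · λ + det = 0.
  trace = 9 + 14 = 23, det = 9·14 - (-1)² = 125.
Step 2 — discriminant:
  Δ = trace² - 4·det = 529 - 500 = 29.
Step 3 — eigenvalues:
  λ = (trace ± √Δ)/2 = (23 ± 5.3852)/2,
  λ_1 = 14.1926,  λ_2 = 8.8074.

Step 4 — unit eigenvector for λ_1: solve (Sigma - λ_1 I)v = 0. First row:
  (9 - 14.1926)·v_x + (-1)·v_y = 0, i.e. (-5.1926)·v_x + (-1)·v_y = 0,
  so v ∝ (b, λ_1 - a) = (-1, 5.1926); multiply by -1 so the first entry is positive: u = (1, -5.1926).
  ||u|| = √((1)² + (-5.1926)²) = √(27.9629) ≈ 5.288,
  v_1 = u/||u|| ≈ (0.1891, -0.982) (||v_1|| = 1).

λ_1 = 14.1926,  λ_2 = 8.8074;  v_1 ≈ (0.1891, -0.982)


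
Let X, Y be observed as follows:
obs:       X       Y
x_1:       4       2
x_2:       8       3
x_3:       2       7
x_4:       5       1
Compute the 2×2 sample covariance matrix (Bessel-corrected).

Step 1 — column means:
  mean(X) = (4 + 8 + 2 + 5) / 4 = 19/4 = 4.75
  mean(Y) = (2 + 3 + 7 + 1) / 4 = 13/4 = 3.25

Step 2 — sample covariance S[i,j] = (1/(n-1)) · Σ_k (x_{k,i} - mean_i) · (x_{k,j} - mean_j), with n-1 = 3.
  S[X,X] = ((-0.75)·(-0.75) + (3.25)·(3.25) + (-2.75)·(-2.75) + (0.25)·(0.25)) / 3 = 18.75/3 = 6.25
  S[X,Y] = ((-0.75)·(-1.25) + (3.25)·(-0.25) + (-2.75)·(3.75) + (0.25)·(-2.25)) / 3 = -10.75/3 = -3.5833
  S[Y,Y] = ((-1.25)·(-1.25) + (-0.25)·(-0.25) + (3.75)·(3.75) + (-2.25)·(-2.25)) / 3 = 20.75/3 = 6.9167

S is symmetric (S[j,i] = S[i,j]). Assembling:

S = [[6.25, -3.5833],
 [-3.5833, 6.9167]]


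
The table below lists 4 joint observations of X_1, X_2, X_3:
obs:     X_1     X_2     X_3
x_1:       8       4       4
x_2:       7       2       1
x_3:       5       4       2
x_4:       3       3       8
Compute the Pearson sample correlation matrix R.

Step 1 — column means:
  mean(X_1) = (8 + 7 + 5 + 3) / 4 = 23/4 = 5.75
  mean(X_2) = (4 + 2 + 4 + 3) / 4 = 13/4 = 3.25
  mean(X_3) = (4 + 1 + 2 + 8) / 4 = 15/4 = 3.75

Step 2 — sample variances and covariances s[i,j] = (1/(n-1)) · Σ_k (x_{k,i} - mean_i) · (x_{k,j} - mean_j), with n-1 = 3:
  s[X_1,X_1] = ((2.25)·(2.25) + (1.25)·(1.25) + (-0.75)·(-0.75) + (-2.75)·(-2.75)) / 3 = 14.75/3 = 4.9167
  s[X_1,X_2] = ((2.25)·(0.75) + (1.25)·(-1.25) + (-0.75)·(0.75) + (-2.75)·(-0.25)) / 3 = 0.25/3 = 0.0833
  s[X_1,X_3] = ((2.25)·(0.25) + (1.25)·(-2.75) + (-0.75)·(-1.75) + (-2.75)·(4.25)) / 3 = -13.25/3 = -4.4167
  s[X_2,X_2] = ((0.75)·(0.75) + (-1.25)·(-1.25) + (0.75)·(0.75) + (-0.25)·(-0.25)) / 3 = 2.75/3 = 0.9167
  s[X_2,X_3] = ((0.75)·(0.25) + (-1.25)·(-2.75) + (0.75)·(-1.75) + (-0.25)·(4.25)) / 3 = 1.25/3 = 0.4167
  s[X_3,X_3] = ((0.25)·(0.25) + (-2.75)·(-2.75) + (-1.75)·(-1.75) + (4.25)·(4.25)) / 3 = 28.75/3 = 9.5833
  Sample standard deviations s_i = √(s[i,i]):
  s(X_1) = √(4.9167) = 2.2174
  s(X_2) = √(0.9167) = 0.9574
  s(X_3) = √(9.5833) = 3.0957

Step 3 — r_{ij} = s_{ij} / (s_i · s_j):
  r[X_1,X_1] = 1 (diagonal).
  r[X_1,X_2] = 0.0833 / (2.2174 · 0.9574) = 0.0833 / 2.123 = 0.0393
  r[X_1,X_3] = -4.4167 / (2.2174 · 3.0957) = -4.4167 / 6.8643 = -0.6434
  r[X_2,X_2] = 1 (diagonal).
  r[X_2,X_3] = 0.4167 / (0.9574 · 3.0957) = 0.4167 / 2.9639 = 0.1406
  r[X_3,X_3] = 1 (diagonal).

R is symmetric with unit diagonal. Assembling:

R = [[1, 0.0393, -0.6434],
 [0.0393, 1, 0.1406],
 [-0.6434, 0.1406, 1]]


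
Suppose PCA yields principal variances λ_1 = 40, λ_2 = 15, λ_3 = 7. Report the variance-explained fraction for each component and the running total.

Step 1 — total variance = trace(Sigma) = Σ λ_i = 40 + 15 + 7 = 62.

Step 2 — fraction explained by component i = λ_i / Σ λ:
  PC1: 40/62 = 0.6452
  PC2: 15/62 = 0.2419
  PC3: 7/62 = 0.1129

Step 3 — cumulative fraction after k components = (λ_1 + ... + λ_k) / Σ λ:
  k = 1: 40/62 = 0.6452
  k = 2: (40 + 15)/62 = 55/62 = 0.8871
  k = 3: (40 + 15 + 7)/62 = 62/62 = 1

Summary (fraction, with percent):

explained: PC1 0.6452 (64.52%), PC2 0.2419 (24.19%), PC3 0.1129 (11.29%);  cumulative: 0.6452, 0.8871, 1


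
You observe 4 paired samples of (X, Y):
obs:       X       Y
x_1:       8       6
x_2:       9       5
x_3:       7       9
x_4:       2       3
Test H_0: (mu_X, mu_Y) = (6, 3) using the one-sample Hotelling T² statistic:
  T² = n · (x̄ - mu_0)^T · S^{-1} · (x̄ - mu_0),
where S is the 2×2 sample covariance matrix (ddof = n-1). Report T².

Step 1 — sample mean vector:
  mean(X) = (8 + 9 + 7 + 2) / 4 = 26/4 = 6.5
  mean(Y) = (6 + 5 + 9 + 3) / 4 = 23/4 = 5.75
  x̄ = (6.5, 5.75),  deviation x̄ - mu_0 = (6.5, 5.75) - (6, 3) = (0.5, 2.75).

Step 2 — sample covariance matrix, S[i,j] = (1/(n-1)) · Σ_k (x_{k,i} - mean_i) · (x_{k,j} - mean_j), divisor n-1 = 3:
  S[X,X] = ((1.5)·(1.5) + (2.5)·(2.5) + (0.5)·(0.5) + (-4.5)·(-4.5)) / 3 = 29/3 = 9.6667
  S[X,Y] = ((1.5)·(0.25) + (2.5)·(-0.75) + (0.5)·(3.25) + (-4.5)·(-2.75)) / 3 = 12.5/3 = 4.1667
  S[Y,Y] = ((0.25)·(0.25) + (-0.75)·(-0.75) + (3.25)·(3.25) + (-2.75)·(-2.75)) / 3 = 18.75/3 = 6.25
  S = [[9.6667, 4.1667],
 [4.1667, 6.25]].

Step 3 — invert S. det(S) = 9.6667·6.25 - (4.1667)² = 43.0556.
  S^{-1} = (1/det) · [[d, -b], [-b, a]] = [[0.1452, -0.0968],
 [-0.0968, 0.2245]].

Step 4 — quadratic form (x̄ - mu_0)^T · S^{-1} · (x̄ - mu_0):
  S^{-1} · (x̄ - mu_0) = (-0.1935, 0.569),
  (x̄ - mu_0)^T · [...] = (0.5)·(-0.1935) + (2.75)·(0.569) = 1.4681.

Step 5 — scale by n: T² = 4 · 1.4681 = 5.8723.

T² ≈ 5.8723


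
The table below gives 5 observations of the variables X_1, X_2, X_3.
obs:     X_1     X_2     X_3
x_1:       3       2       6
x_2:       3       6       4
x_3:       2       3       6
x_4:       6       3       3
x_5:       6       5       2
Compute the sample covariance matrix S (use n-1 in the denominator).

Step 1 — column means:
  mean(X_1) = (3 + 3 + 2 + 6 + 6) / 5 = 20/5 = 4
  mean(X_2) = (2 + 6 + 3 + 3 + 5) / 5 = 19/5 = 3.8
  mean(X_3) = (6 + 4 + 6 + 3 + 2) / 5 = 21/5 = 4.2

Step 2 — sample covariance S[i,j] = (1/(n-1)) · Σ_k (x_{k,i} - mean_i) · (x_{k,j} - mean_j), with n-1 = 4.
  S[X_1,X_1] = ((-1)·(-1) + (-1)·(-1) + (-2)·(-2) + (2)·(2) + (2)·(2)) / 4 = 14/4 = 3.5
  S[X_1,X_2] = ((-1)·(-1.8) + (-1)·(2.2) + (-2)·(-0.8) + (2)·(-0.8) + (2)·(1.2)) / 4 = 2/4 = 0.5
  S[X_1,X_3] = ((-1)·(1.8) + (-1)·(-0.2) + (-2)·(1.8) + (2)·(-1.2) + (2)·(-2.2)) / 4 = -12/4 = -3
  S[X_2,X_2] = ((-1.8)·(-1.8) + (2.2)·(2.2) + (-0.8)·(-0.8) + (-0.8)·(-0.8) + (1.2)·(1.2)) / 4 = 10.8/4 = 2.7
  S[X_2,X_3] = ((-1.8)·(1.8) + (2.2)·(-0.2) + (-0.8)·(1.8) + (-0.8)·(-1.2) + (1.2)·(-2.2)) / 4 = -6.8/4 = -1.7
  S[X_3,X_3] = ((1.8)·(1.8) + (-0.2)·(-0.2) + (1.8)·(1.8) + (-1.2)·(-1.2) + (-2.2)·(-2.2)) / 4 = 12.8/4 = 3.2

S is symmetric (S[j,i] = S[i,j]). Assembling:

S = [[3.5, 0.5, -3],
 [0.5, 2.7, -1.7],
 [-3, -1.7, 3.2]]


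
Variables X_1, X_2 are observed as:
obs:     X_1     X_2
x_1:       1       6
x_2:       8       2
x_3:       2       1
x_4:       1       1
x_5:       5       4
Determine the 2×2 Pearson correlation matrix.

Step 1 — column means:
  mean(X_1) = (1 + 8 + 2 + 1 + 5) / 5 = 17/5 = 3.4
  mean(X_2) = (6 + 2 + 1 + 1 + 4) / 5 = 14/5 = 2.8

Step 2 — sample variances and covariances s[i,j] = (1/(n-1)) · Σ_k (x_{k,i} - mean_i) · (x_{k,j} - mean_j), with n-1 = 4:
  s[X_1,X_1] = ((-2.4)·(-2.4) + (4.6)·(4.6) + (-1.4)·(-1.4) + (-2.4)·(-2.4) + (1.6)·(1.6)) / 4 = 37.2/4 = 9.3
  s[X_1,X_2] = ((-2.4)·(3.2) + (4.6)·(-0.8) + (-1.4)·(-1.8) + (-2.4)·(-1.8) + (1.6)·(1.2)) / 4 = -2.6/4 = -0.65
  s[X_2,X_2] = ((3.2)·(3.2) + (-0.8)·(-0.8) + (-1.8)·(-1.8) + (-1.8)·(-1.8) + (1.2)·(1.2)) / 4 = 18.8/4 = 4.7
  Sample standard deviations s_i = √(s[i,i]):
  s(X_1) = √(9.3) = 3.0496
  s(X_2) = √(4.7) = 2.1679

Step 3 — r_{ij} = s_{ij} / (s_i · s_j):
  r[X_1,X_1] = 1 (diagonal).
  r[X_1,X_2] = -0.65 / (3.0496 · 2.1679) = -0.65 / 6.6114 = -0.0983
  r[X_2,X_2] = 1 (diagonal).

R is symmetric with unit diagonal. Assembling:

R = [[1, -0.0983],
 [-0.0983, 1]]


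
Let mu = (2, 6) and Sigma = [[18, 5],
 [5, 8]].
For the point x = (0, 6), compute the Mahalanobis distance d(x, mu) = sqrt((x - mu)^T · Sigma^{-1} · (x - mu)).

Step 1 — centre the observation: (x - mu) = (-2, 0).

Step 2 — invert Sigma. det(Sigma) = 18·8 - (5)² = 119.
  Sigma^{-1} = (1/det) · [[d, -b], [-b, a]] = [[0.0672, -0.042],
 [-0.042, 0.1513]].

Step 3 — form the quadratic (x - mu)^T · Sigma^{-1} · (x - mu):
  Sigma^{-1} · (x - mu) = (-0.1345, 0.084).
  (x - mu)^T · [Sigma^{-1} · (x - mu)] = (-2)·(-0.1345) + (0)·(0.084) = 0.2689.

Step 4 — take square root: d = √(0.2689) ≈ 0.5186.

d(x, mu) = √(0.2689) ≈ 0.5186


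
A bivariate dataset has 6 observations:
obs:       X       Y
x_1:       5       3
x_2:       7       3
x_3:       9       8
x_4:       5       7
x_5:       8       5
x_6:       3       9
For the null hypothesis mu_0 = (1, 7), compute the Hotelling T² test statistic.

Step 1 — sample mean vector:
  mean(X) = (5 + 7 + 9 + 5 + 8 + 3) / 6 = 37/6 = 6.1667
  mean(Y) = (3 + 3 + 8 + 7 + 5 + 9) / 6 = 35/6 = 5.8333
  x̄ = (6.1667, 5.8333),  deviation x̄ - mu_0 = (6.1667, 5.8333) - (1, 7) = (5.1667, -1.1667).

Step 2 — sample covariance matrix, S[i,j] = (1/(n-1)) · Σ_k (x_{k,i} - mean_i) · (x_{k,j} - mean_j), divisor n-1 = 5:
  S[X,X] = ((-1.1667)·(-1.1667) + (0.8333)·(0.8333) + (2.8333)·(2.8333) + (-1.1667)·(-1.1667) + (1.8333)·(1.8333) + (-3.1667)·(-3.1667)) / 5 = 24.8333/5 = 4.9667
  S[X,Y] = ((-1.1667)·(-2.8333) + (0.8333)·(-2.8333) + (2.8333)·(2.1667) + (-1.1667)·(1.1667) + (1.8333)·(-0.8333) + (-3.1667)·(3.1667)) / 5 = -5.8333/5 = -1.1667
  S[Y,Y] = ((-2.8333)·(-2.8333) + (-2.8333)·(-2.8333) + (2.1667)·(2.1667) + (1.1667)·(1.1667) + (-0.8333)·(-0.8333) + (3.1667)·(3.1667)) / 5 = 32.8333/5 = 6.5667
  S = [[4.9667, -1.1667],
 [-1.1667, 6.5667]].

Step 3 — invert S. det(S) = 4.9667·6.5667 - (-1.1667)² = 31.2533.
  S^{-1} = (1/det) · [[d, -b], [-b, a]] = [[0.2101, 0.0373],
 [0.0373, 0.1589]].

Step 4 — quadratic form (x̄ - mu_0)^T · S^{-1} · (x̄ - mu_0):
  S^{-1} · (x̄ - mu_0) = (1.042, 0.0075),
  (x̄ - mu_0)^T · [...] = (5.1667)·(1.042) + (-1.1667)·(0.0075) = 5.3751.

Step 5 — scale by n: T² = 6 · 5.3751 = 32.2504.

T² ≈ 32.2504


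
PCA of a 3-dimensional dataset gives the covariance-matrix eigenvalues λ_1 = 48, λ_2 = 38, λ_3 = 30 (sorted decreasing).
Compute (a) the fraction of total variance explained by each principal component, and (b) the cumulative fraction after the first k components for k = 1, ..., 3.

Step 1 — total variance = trace(Sigma) = Σ λ_i = 48 + 38 + 30 = 116.

Step 2 — fraction explained by component i = λ_i / Σ λ:
  PC1: 48/116 = 0.4138
  PC2: 38/116 = 0.3276
  PC3: 30/116 = 0.2586

Step 3 — cumulative fraction after k components = (λ_1 + ... + λ_k) / Σ λ:
  k = 1: 48/116 = 0.4138
  k = 2: (48 + 38)/116 = 86/116 = 0.7414
  k = 3: (48 + 38 + 30)/116 = 116/116 = 1

Summary (fraction, with percent):

explained: PC1 0.4138 (41.38%), PC2 0.3276 (32.76%), PC3 0.2586 (25.86%);  cumulative: 0.4138, 0.7414, 1


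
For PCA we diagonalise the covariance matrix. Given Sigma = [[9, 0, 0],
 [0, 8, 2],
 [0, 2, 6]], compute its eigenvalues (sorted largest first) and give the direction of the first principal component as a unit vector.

Step 1 — characteristic polynomial p(λ) = det(λI - Sigma) = λ³ - tr·λ² + c_1·λ - det, where tr = trace, c_1 = sum of the principal 2×2 minors, det = det(Sigma):
  tr = 9 + 8 + 6 = 23,
  c_1 = (9·8 - (0)²) + (9·6 - (0)²) + (8·6 - (2)²) = 72 + 54 + 44 = 170,
  det = 9·(8·6 - (2)²) - (0)·((0)·6 - (2)·(0)) + (0)·((0)·(2) - 8·(0)) = 9·(44) - (0)·(0) + (0)·(0) = 396.
  So p(λ) = λ³ - 23λ² + 170λ - 396.
Step 2 — look for an integer root (rational root theorem: any rational root is an integer divisor of 396). Testing λ = 9:
  p(9) = 729 - 1863 + 1530 - 396 = 0  ✓
  Dividing out (λ - 9): p(λ) = (λ - 9)(λ² - 14λ + 44).
Step 3 — remaining eigenvalues from the quadratic λ² - 14λ + 44 = 0:
  Δ = 14² - 4·44 = 196 - 176 = 20,  λ = (14 ± √20)/2 = (14 ± 4.4721)/2 ≈ 9.2361 or 4.7639.
  Sorted: λ_1 = 9.2361,  λ_2 = 9,  λ_3 = 4.7639  (check: sum = 23 = tr ✓).

Step 4 — unit eigenvector for λ_1 ≈ 9.2361: v spans the null space of (Sigma - λ_1 I), whose rows are
  r_1 = (-0.2361, 0, 0),  r_2 = (0, -1.2361, 2),  r_3 = (0, 2, -3.2361).
  v is orthogonal to every row, so take v ∝ r_1 × r_2 = ((0)·(2) - (0)·(-1.2361), (0)·(0) - (-0.2361)·(2), (-0.2361)·(-1.2361) - (0)·(0)) ≈ (0, 0.4721, 0.2918).
  Let u = (0, 0.4721, 0.2918).
  ||u|| = √((0)² + (0.4721)² + (0.2918)²) = √(0.3081) ≈ 0.555,  v_1 = u/||u|| ≈ (0, 0.8507, 0.5257) (||v_1|| = 1).

λ_1 = 9.2361,  λ_2 = 9,  λ_3 = 4.7639;  v_1 ≈ (0, 0.8507, 0.5257)


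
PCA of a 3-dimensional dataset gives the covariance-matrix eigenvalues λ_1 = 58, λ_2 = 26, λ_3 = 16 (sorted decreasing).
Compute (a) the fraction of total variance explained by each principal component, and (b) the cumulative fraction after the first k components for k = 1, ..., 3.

Step 1 — total variance = trace(Sigma) = Σ λ_i = 58 + 26 + 16 = 100.

Step 2 — fraction explained by component i = λ_i / Σ λ:
  PC1: 58/100 = 0.58
  PC2: 26/100 = 0.26
  PC3: 16/100 = 0.16

Step 3 — cumulative fraction after k components = (λ_1 + ... + λ_k) / Σ λ:
  k = 1: 58/100 = 0.58
  k = 2: (58 + 26)/100 = 84/100 = 0.84
  k = 3: (58 + 26 + 16)/100 = 100/100 = 1

Summary (fraction, with percent):

explained: PC1 0.58 (58%), PC2 0.26 (26%), PC3 0.16 (16%);  cumulative: 0.58, 0.84, 1


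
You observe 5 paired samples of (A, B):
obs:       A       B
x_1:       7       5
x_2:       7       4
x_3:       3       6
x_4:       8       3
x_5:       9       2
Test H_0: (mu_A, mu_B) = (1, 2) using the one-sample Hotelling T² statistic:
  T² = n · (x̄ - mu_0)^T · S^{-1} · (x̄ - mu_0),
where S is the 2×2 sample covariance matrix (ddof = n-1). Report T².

Step 1 — sample mean vector:
  mean(A) = (7 + 7 + 3 + 8 + 9) / 5 = 34/5 = 6.8
  mean(B) = (5 + 4 + 6 + 3 + 2) / 5 = 20/5 = 4
  x̄ = (6.8, 4),  deviation x̄ - mu_0 = (6.8, 4) - (1, 2) = (5.8, 2).

Step 2 — sample covariance matrix, S[i,j] = (1/(n-1)) · Σ_k (x_{k,i} - mean_i) · (x_{k,j} - mean_j), divisor n-1 = 4:
  S[A,A] = ((0.2)·(0.2) + (0.2)·(0.2) + (-3.8)·(-3.8) + (1.2)·(1.2) + (2.2)·(2.2)) / 4 = 20.8/4 = 5.2
  S[A,B] = ((0.2)·(1) + (0.2)·(0) + (-3.8)·(2) + (1.2)·(-1) + (2.2)·(-2)) / 4 = -13/4 = -3.25
  S[B,B] = ((1)·(1) + (0)·(0) + (2)·(2) + (-1)·(-1) + (-2)·(-2)) / 4 = 10/4 = 2.5
  S = [[5.2, -3.25],
 [-3.25, 2.5]].

Step 3 — invert S. det(S) = 5.2·2.5 - (-3.25)² = 2.4375.
  S^{-1} = (1/det) · [[d, -b], [-b, a]] = [[1.0256, 1.3333],
 [1.3333, 2.1333]].

Step 4 — quadratic form (x̄ - mu_0)^T · S^{-1} · (x̄ - mu_0):
  S^{-1} · (x̄ - mu_0) = (8.6154, 12),
  (x̄ - mu_0)^T · [...] = (5.8)·(8.6154) + (2)·(12) = 73.9692.

Step 5 — scale by n: T² = 5 · 73.9692 = 369.8462.

T² ≈ 369.8462


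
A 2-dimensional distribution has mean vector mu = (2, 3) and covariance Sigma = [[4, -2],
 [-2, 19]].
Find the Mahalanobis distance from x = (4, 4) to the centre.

Step 1 — centre the observation: (x - mu) = (2, 1).

Step 2 — invert Sigma. det(Sigma) = 4·19 - (-2)² = 72.
  Sigma^{-1} = (1/det) · [[d, -b], [-b, a]] = [[0.2639, 0.0278],
 [0.0278, 0.0556]].

Step 3 — form the quadratic (x - mu)^T · Sigma^{-1} · (x - mu):
  Sigma^{-1} · (x - mu) = (0.5556, 0.1111).
  (x - mu)^T · [Sigma^{-1} · (x - mu)] = (2)·(0.5556) + (1)·(0.1111) = 1.2222.

Step 4 — take square root: d = √(1.2222) ≈ 1.1055.

d(x, mu) = √(1.2222) ≈ 1.1055
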